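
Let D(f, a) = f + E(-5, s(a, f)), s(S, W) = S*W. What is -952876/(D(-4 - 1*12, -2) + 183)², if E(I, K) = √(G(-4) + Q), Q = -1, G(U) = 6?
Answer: -952876/(167 + √5)² ≈ -33.270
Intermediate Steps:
E(I, K) = √5 (E(I, K) = √(6 - 1) = √5)
D(f, a) = f + √5
-952876/(D(-4 - 1*12, -2) + 183)² = -952876/(((-4 - 1*12) + √5) + 183)² = -952876/(((-4 - 12) + √5) + 183)² = -952876/((-16 + √5) + 183)² = -952876/(167 + √5)²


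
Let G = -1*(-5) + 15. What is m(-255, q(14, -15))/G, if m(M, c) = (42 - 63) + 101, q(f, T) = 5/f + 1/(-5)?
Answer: 4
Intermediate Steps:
G = 20 (G = 5 + 15 = 20)
q(f, T) = -⅕ + 5/f (q(f, T) = 5/f + 1*(-⅕) = 5/f - ⅕ = -⅕ + 5/f)
m(M, c) = 80 (m(M, c) = -21 + 101 = 80)
m(-255, q(14, -15))/G = 80/20 = 80*(1/20) = 4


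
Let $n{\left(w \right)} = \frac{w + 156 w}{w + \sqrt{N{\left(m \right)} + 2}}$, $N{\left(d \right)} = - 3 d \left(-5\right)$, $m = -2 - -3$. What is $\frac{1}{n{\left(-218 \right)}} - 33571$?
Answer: $- \frac{5270646}{157} - \frac{\sqrt{17}}{34226} \approx -33571.0$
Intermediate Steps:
$m = 1$ ($m = -2 + 3 = 1$)
$N{\left(d \right)} = 15 d$
$n{\left(w \right)} = \frac{157 w}{w + \sqrt{17}}$ ($n{\left(w \right)} = \frac{w + 156 w}{w + \sqrt{15 \cdot 1 + 2}} = \frac{157 w}{w + \sqrt{15 + 2}} = \frac{157 w}{w + \sqrt{17}}$)
$\frac{1}{n{\left(-218 \right)}} - 33571 = \frac{1}{157 \left(-218\right) \frac{1}{-218 + \sqrt{17}}} - 33571 = \frac{1}{\left(-34226\right) \frac{1}{-218 + \sqrt{17}}} - 33571 = \left(\frac{1}{157} - \frac{\sqrt{17}}{34226}\right) - 33571 = - \frac{5270646}{157} - \frac{\sqrt{17}}{34226}$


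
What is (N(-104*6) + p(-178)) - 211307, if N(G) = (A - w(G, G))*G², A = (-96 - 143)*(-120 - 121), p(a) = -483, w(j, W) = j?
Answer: 22670427058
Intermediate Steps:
A = 57599 (A = -239*(-241) = 57599)
N(G) = G²*(57599 - G) (N(G) = (57599 - G)*G² = G²*(57599 - G))
(N(-104*6) + p(-178)) - 211307 = ((-104*6)²*(57599 - (-104)*6) - 483) - 211307 = ((-624)²*(57599 - 1*(-624)) - 483) - 211307 = (389376*(57599 + 624) - 483) - 211307 = (389376*58223 - 483) - 211307 = (22670638848 - 483) - 211307 = 22670638365 - 211307 = 22670427058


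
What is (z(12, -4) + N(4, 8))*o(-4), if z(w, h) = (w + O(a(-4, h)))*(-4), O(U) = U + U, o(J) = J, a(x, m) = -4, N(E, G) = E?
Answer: 48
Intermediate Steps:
O(U) = 2*U
z(w, h) = 32 - 4*w (z(w, h) = (w + 2*(-4))*(-4) = (w - 8)*(-4) = (-8 + w)*(-4) = 32 - 4*w)
(z(12, -4) + N(4, 8))*o(-4) = ((32 - 4*12) + 4)*(-4) = ((32 - 48) + 4)*(-4) = (-16 + 4)*(-4) = -12*(-4) = 48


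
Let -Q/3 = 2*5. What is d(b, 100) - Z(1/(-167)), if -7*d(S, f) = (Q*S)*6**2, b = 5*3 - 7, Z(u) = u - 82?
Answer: 1538745/1169 ≈ 1316.3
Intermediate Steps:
Q = -30 (Q = -6*5 = -3*10 = -30)
Z(u) = -82 + u
b = 8 (b = 15 - 7 = 8)
d(S, f) = 1080*S/7 (d(S, f) = -(-30*S)*6**2/7 = -(-30*S)*36/7 = -(-1080)*S/7 = 1080*S/7)
d(b, 100) - Z(1/(-167)) = (1080/7)*8 - (-82 + 1/(-167)) = 8640/7 - (-82 - 1/167) = 8640/7 - 1*(-13695/167) = 8640/7 + 13695/167 = 1538745/1169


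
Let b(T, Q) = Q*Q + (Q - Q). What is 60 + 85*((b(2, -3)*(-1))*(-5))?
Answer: 3885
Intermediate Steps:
b(T, Q) = Q**2 (b(T, Q) = Q**2 + 0 = Q**2)
60 + 85*((b(2, -3)*(-1))*(-5)) = 60 + 85*(((-3)**2*(-1))*(-5)) = 60 + 85*((9*(-1))*(-5)) = 60 + 85*(-9*(-5)) = 60 + 85*45 = 60 + 3825 = 3885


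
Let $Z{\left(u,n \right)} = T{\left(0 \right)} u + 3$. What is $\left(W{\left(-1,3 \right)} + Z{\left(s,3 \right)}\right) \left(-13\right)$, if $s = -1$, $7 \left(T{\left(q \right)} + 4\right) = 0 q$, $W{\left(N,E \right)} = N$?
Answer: $-78$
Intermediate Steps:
$T{\left(q \right)} = -4$ ($T{\left(q \right)} = -4 + \frac{0 q}{7} = -4 + \frac{1}{7} \cdot 0 = -4 + 0 = -4$)
$Z{\left(u,n \right)} = 3 - 4 u$ ($Z{\left(u,n \right)} = - 4 u + 3 = 3 - 4 u$)
$\left(W{\left(-1,3 \right)} + Z{\left(s,3 \right)}\right) \left(-13\right) = \left(-1 + \left(3 - -4\right)\right) \left(-13\right) = \left(-1 + \left(3 + 4\right)\right) \left(-13\right) = \left(-1 + 7\right) \left(-13\right) = 6 \left(-13\right) = -78$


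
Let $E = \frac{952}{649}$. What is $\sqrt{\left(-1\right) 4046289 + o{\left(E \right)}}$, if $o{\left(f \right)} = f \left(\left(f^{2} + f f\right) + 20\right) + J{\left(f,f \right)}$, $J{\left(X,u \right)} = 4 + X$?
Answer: $\frac{i \sqrt{717845979606598293}}{421201} \approx 2011.5 i$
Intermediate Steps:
$E = \frac{952}{649}$ ($E = 952 \cdot \frac{1}{649} = \frac{952}{649} \approx 1.4669$)
$o{\left(f \right)} = 4 + f + f \left(20 + 2 f^{2}\right)$ ($o{\left(f \right)} = f \left(\left(f^{2} + f f\right) + 20\right) + \left(4 + f\right) = f \left(\left(f^{2} + f^{2}\right) + 20\right) + \left(4 + f\right) = f \left(2 f^{2} + 20\right) + \left(4 + f\right) = f \left(20 + 2 f^{2}\right) + \left(4 + f\right) = 4 + f + f \left(20 + 2 f^{2}\right)$)
$\sqrt{\left(-1\right) 4046289 + o{\left(E \right)}} = \sqrt{\left(-1\right) 4046289 + \left(4 + 2 \left(\frac{952}{649}\right)^{3} + 21 \cdot \frac{952}{649}\right)} = \sqrt{-4046289 + \left(4 + 2 \cdot \frac{862801408}{273359449} + \frac{19992}{649}\right)} = \sqrt{-4046289 + \left(4 + \frac{1725602816}{273359449} + \frac{19992}{649}\right)} = \sqrt{-4046289 + \frac{11239691004}{273359449}} = \sqrt{- \frac{1106080091843757}{273359449}} = \frac{i \sqrt{717845979606598293}}{421201}$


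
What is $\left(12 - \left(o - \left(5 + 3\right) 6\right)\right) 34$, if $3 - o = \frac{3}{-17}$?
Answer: $1932$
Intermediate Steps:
$o = \frac{54}{17}$ ($o = 3 - \frac{3}{-17} = 3 - 3 \left(- \frac{1}{17}\right) = 3 - - \frac{3}{17} = 3 + \frac{3}{17} = \frac{54}{17} \approx 3.1765$)
$\left(12 - \left(o - \left(5 + 3\right) 6\right)\right) 34 = \left(12 - \left(\frac{54}{17} - \left(5 + 3\right) 6\right)\right) 34 = \left(12 + \left(8 \cdot 6 - \frac{54}{17}\right)\right) 34 = \left(12 + \left(48 - \frac{54}{17}\right)\right) 34 = \left(12 + \frac{762}{17}\right) 34 = \frac{966}{17} \cdot 34 = 1932$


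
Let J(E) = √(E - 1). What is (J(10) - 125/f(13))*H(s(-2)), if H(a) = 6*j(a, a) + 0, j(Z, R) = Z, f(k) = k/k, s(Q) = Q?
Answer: 1464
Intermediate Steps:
f(k) = 1
J(E) = √(-1 + E)
H(a) = 6*a (H(a) = 6*a + 0 = 6*a)
(J(10) - 125/f(13))*H(s(-2)) = (√(-1 + 10) - 125/1)*(6*(-2)) = (√9 - 125*1)*(-12) = (3 - 125)*(-12) = -122*(-12) = 1464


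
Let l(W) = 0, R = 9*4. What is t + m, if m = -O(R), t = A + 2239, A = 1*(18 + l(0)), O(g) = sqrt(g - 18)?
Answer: 2257 - 3*sqrt(2) ≈ 2252.8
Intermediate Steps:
R = 36
O(g) = sqrt(-18 + g)
A = 18 (A = 1*(18 + 0) = 1*18 = 18)
t = 2257 (t = 18 + 2239 = 2257)
m = -3*sqrt(2) (m = -sqrt(-18 + 36) = -sqrt(18) = -3*sqrt(2) ≈ -4.2426)
t + m = 2257 - 3*sqrt(2)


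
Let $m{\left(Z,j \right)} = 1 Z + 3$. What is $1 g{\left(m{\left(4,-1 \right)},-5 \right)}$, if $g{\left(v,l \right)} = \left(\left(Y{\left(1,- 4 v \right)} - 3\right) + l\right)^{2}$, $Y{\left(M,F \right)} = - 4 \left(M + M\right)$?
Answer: $256$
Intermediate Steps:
$Y{\left(M,F \right)} = - 8 M$ ($Y{\left(M,F \right)} = - 4 \cdot 2 M = - 8 M$)
$m{\left(Z,j \right)} = 3 + Z$ ($m{\left(Z,j \right)} = Z + 3 = 3 + Z$)
$g{\left(v,l \right)} = \left(-11 + l\right)^{2}$ ($g{\left(v,l \right)} = \left(\left(\left(-8\right) 1 - 3\right) + l\right)^{2} = \left(\left(-8 - 3\right) + l\right)^{2} = \left(-11 + l\right)^{2}$)
$1 g{\left(m{\left(4,-1 \right)},-5 \right)} = 1 \left(-11 - 5\right)^{2} = 1 \left(-16\right)^{2} = 1 \cdot 256 = 256$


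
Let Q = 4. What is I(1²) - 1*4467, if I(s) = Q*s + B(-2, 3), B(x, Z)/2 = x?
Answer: -4467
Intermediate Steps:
B(x, Z) = 2*x
I(s) = -4 + 4*s (I(s) = 4*s + 2*(-2) = 4*s - 4 = -4 + 4*s)
I(1²) - 1*4467 = (-4 + 4*1²) - 1*4467 = (-4 + 4*1) - 4467 = (-4 + 4) - 4467 = 0 - 4467 = -4467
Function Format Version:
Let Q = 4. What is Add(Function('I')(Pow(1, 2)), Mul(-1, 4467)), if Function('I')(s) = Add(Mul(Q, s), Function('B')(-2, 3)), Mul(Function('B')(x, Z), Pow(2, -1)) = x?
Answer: -4467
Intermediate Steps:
Function('B')(x, Z) = Mul(2, x)
Function('I')(s) = Add(-4, Mul(4, s)) (Function('I')(s) = Add(Mul(4, s), Mul(2, -2)) = Add(Mul(4, s), -4) = Add(-4, Mul(4, s)))
Add(Function('I')(Pow(1, 2)), Mul(-1, 4467)) = Add(Add(-4, Mul(4, Pow(1, 2))), Mul(-1, 4467)) = Add(Add(-4, Mul(4, 1)), -4467) = Add(Add(-4, 4), -4467) = Add(0, -4467) = -4467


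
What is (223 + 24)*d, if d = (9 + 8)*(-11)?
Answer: -46189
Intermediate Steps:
d = -187 (d = 17*(-11) = -187)
(223 + 24)*d = (223 + 24)*(-187) = 247*(-187) = -46189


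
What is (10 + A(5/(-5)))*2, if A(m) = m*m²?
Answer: 18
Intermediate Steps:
A(m) = m³
(10 + A(5/(-5)))*2 = (10 + (5/(-5))³)*2 = (10 + (5*(-⅕))³)*2 = (10 + (-1)³)*2 = (10 - 1)*2 = 9*2 = 18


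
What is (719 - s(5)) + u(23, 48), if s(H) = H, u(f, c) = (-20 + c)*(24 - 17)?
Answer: 910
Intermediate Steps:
u(f, c) = -140 + 7*c (u(f, c) = (-20 + c)*7 = -140 + 7*c)
(719 - s(5)) + u(23, 48) = (719 - 1*5) + (-140 + 7*48) = (719 - 5) + (-140 + 336) = 714 + 196 = 910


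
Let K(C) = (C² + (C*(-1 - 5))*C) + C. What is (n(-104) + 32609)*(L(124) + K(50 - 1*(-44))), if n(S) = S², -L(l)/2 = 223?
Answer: -1933802100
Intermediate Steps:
L(l) = -446 (L(l) = -2*223 = -446)
K(C) = C - 5*C² (K(C) = (C² + (C*(-6))*C) + C = (C² + (-6*C)*C) + C = (C² - 6*C²) + C = -5*C² + C = C - 5*C²)
(n(-104) + 32609)*(L(124) + K(50 - 1*(-44))) = ((-104)² + 32609)*(-446 + (50 - 1*(-44))*(1 - 5*(50 - 1*(-44)))) = (10816 + 32609)*(-446 + (50 + 44)*(1 - 5*(50 + 44))) = 43425*(-446 + 94*(1 - 5*94)) = 43425*(-446 + 94*(1 - 470)) = 43425*(-446 + 94*(-469)) = 43425*(-446 - 44086) = 43425*(-44532) = -1933802100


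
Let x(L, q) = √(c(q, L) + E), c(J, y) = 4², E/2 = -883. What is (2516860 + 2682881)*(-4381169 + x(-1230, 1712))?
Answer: -22780944077229 + 25998705*I*√70 ≈ -2.2781e+13 + 2.1752e+8*I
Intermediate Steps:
E = -1766 (E = 2*(-883) = -1766)
c(J, y) = 16
x(L, q) = 5*I*√70 (x(L, q) = √(16 - 1766) = √(-1750) = 5*I*√70)
(2516860 + 2682881)*(-4381169 + x(-1230, 1712)) = (2516860 + 2682881)*(-4381169 + 5*I*√70) = 5199741*(-4381169 + 5*I*√70) = -22780944077229 + 25998705*I*√70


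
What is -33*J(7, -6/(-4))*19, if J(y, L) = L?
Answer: -1881/2 ≈ -940.50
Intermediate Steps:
-33*J(7, -6/(-4))*19 = -(-198)/(-4)*19 = -(-198)*(-1)/4*19 = -33*3/2*19 = -99/2*19 = -1881/2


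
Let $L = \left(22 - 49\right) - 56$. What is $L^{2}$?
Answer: $6889$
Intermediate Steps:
$L = -83$ ($L = -27 - 56 = -83$)
$L^{2} = \left(-83\right)^{2} = 6889$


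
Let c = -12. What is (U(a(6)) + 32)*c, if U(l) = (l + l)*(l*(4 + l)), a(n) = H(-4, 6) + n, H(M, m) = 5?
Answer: -43944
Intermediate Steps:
a(n) = 5 + n
U(l) = 2*l²*(4 + l) (U(l) = (2*l)*(l*(4 + l)) = 2*l²*(4 + l))
(U(a(6)) + 32)*c = (2*(5 + 6)²*(4 + (5 + 6)) + 32)*(-12) = (2*11²*(4 + 11) + 32)*(-12) = (2*121*15 + 32)*(-12) = (3630 + 32)*(-12) = 3662*(-12) = -43944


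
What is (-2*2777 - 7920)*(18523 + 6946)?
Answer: -343169306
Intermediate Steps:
(-2*2777 - 7920)*(18523 + 6946) = (-5554 - 7920)*25469 = -13474*25469 = -343169306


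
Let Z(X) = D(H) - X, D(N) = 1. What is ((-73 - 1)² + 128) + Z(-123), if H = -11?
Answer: 5728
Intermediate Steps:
Z(X) = 1 - X
((-73 - 1)² + 128) + Z(-123) = ((-73 - 1)² + 128) + (1 - 1*(-123)) = ((-74)² + 128) + (1 + 123) = (5476 + 128) + 124 = 5604 + 124 = 5728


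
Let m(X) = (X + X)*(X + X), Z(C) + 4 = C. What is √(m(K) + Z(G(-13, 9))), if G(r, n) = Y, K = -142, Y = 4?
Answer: 284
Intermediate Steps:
G(r, n) = 4
Z(C) = -4 + C
m(X) = 4*X² (m(X) = (2*X)*(2*X) = 4*X²)
√(m(K) + Z(G(-13, 9))) = √(4*(-142)² + (-4 + 4)) = √(4*20164 + 0) = √(80656 + 0) = √80656 = 284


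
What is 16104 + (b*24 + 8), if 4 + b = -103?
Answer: 13544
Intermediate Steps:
b = -107 (b = -4 - 103 = -107)
16104 + (b*24 + 8) = 16104 + (-107*24 + 8) = 16104 + (-2568 + 8) = 16104 - 2560 = 13544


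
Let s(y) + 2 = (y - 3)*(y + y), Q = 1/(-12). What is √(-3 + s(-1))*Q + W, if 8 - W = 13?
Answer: -5 - √3/12 ≈ -5.1443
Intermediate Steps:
Q = -1/12 ≈ -0.083333
s(y) = -2 + 2*y*(-3 + y) (s(y) = -2 + (y - 3)*(y + y) = -2 + (-3 + y)*(2*y) = -2 + 2*y*(-3 + y))
W = -5 (W = 8 - 1*13 = 8 - 13 = -5)
√(-3 + s(-1))*Q + W = √(-3 + (-2 - 6*(-1) + 2*(-1)²))*(-1/12) - 5 = √(-3 + (-2 + 6 + 2*1))*(-1/12) - 5 = √(-3 + (-2 + 6 + 2))*(-1/12) - 5 = √(-3 + 6)*(-1/12) - 5 = √3*(-1/12) - 5 = -√3/12 - 5 = -5 - √3/12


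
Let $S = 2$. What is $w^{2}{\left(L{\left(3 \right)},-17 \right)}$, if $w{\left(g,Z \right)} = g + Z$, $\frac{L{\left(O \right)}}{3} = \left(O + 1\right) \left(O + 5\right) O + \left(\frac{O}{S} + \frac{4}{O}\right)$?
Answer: $\frac{312481}{4} \approx 78120.0$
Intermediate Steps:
$L{\left(O \right)} = \frac{12}{O} + \frac{3 O}{2} + 3 O \left(1 + O\right) \left(5 + O\right)$ ($L{\left(O \right)} = 3 \left(\left(O + 1\right) \left(O + 5\right) O + \left(\frac{O}{2} + \frac{4}{O}\right)\right) = 3 \left(\left(1 + O\right) \left(5 + O\right) O + \left(O \frac{1}{2} + \frac{4}{O}\right)\right) = 3 \left(O \left(1 + O\right) \left(5 + O\right) + \left(\frac{O}{2} + \frac{4}{O}\right)\right) = 3 \left(\frac{O}{2} + \frac{4}{O} + O \left(1 + O\right) \left(5 + O\right)\right) = \frac{12}{O} + \frac{3 O}{2} + 3 O \left(1 + O\right) \left(5 + O\right)$)
$w{\left(g,Z \right)} = Z + g$
$w^{2}{\left(L{\left(3 \right)},-17 \right)} = \left(-17 + \left(3 \cdot 3^{3} + \frac{12}{3} + 18 \cdot 3^{2} + \frac{33}{2} \cdot 3\right)\right)^{2} = \left(-17 + \left(3 \cdot 27 + 12 \cdot \frac{1}{3} + 18 \cdot 9 + \frac{99}{2}\right)\right)^{2} = \left(-17 + \left(81 + 4 + 162 + \frac{99}{2}\right)\right)^{2} = \left(-17 + \frac{593}{2}\right)^{2} = \left(\frac{559}{2}\right)^{2} = \frac{312481}{4}$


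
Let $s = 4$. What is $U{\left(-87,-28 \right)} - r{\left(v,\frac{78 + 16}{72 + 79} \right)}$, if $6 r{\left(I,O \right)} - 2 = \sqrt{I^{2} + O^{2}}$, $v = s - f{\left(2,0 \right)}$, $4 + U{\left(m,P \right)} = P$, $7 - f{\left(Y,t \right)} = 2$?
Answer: $- \frac{97}{3} - \frac{\sqrt{31637}}{906} \approx -32.53$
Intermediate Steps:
$f{\left(Y,t \right)} = 5$ ($f{\left(Y,t \right)} = 7 - 2 = 5$)
$U{\left(m,P \right)} = -4 + P$
$v = -1$ ($v = 4 - 5 = -1$)
$r{\left(I,O \right)} = \frac{1}{3} + \frac{\sqrt{I^{2} + O^{2}}}{6}$
$U{\left(-87,-28 \right)} - r{\left(v,\frac{78 + 16}{72 + 79} \right)} = \left(-4 - 28\right) - \left(\frac{1}{3} + \frac{\sqrt{\left(-1\right)^{2} + \left(\frac{78 + 16}{72 + 79}\right)^{2}}}{6}\right) = -32 - \left(\frac{1}{3} + \frac{\sqrt{1 + \left(\frac{94}{151}\right)^{2}}}{6}\right) = -32 - \left(\frac{1}{3} + \frac{\sqrt{1 + \frac{8836}{22801}}}{6}\right) = -32 - \left(\frac{1}{3} + \frac{\sqrt{\frac{31637}{22801}}}{6}\right) = -32 - \left(\frac{1}{3} + \frac{\frac{1}{151} \sqrt{31637}}{6}\right) = -32 - \left(\frac{1}{3} + \frac{\sqrt{31637}}{906}\right) = - \frac{97}{3} - \frac{\sqrt{31637}}{906}$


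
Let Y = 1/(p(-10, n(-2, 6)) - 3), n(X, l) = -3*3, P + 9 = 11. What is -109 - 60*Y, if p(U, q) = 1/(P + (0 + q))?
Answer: -989/11 ≈ -89.909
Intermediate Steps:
P = 2 (P = -9 + 11 = 2)
n(X, l) = -9
p(U, q) = 1/(2 + q) (p(U, q) = 1/(2 + (0 + q)) = 1/(2 + q))
Y = -7/22 (Y = 1/(1/(2 - 9) - 3) = 1/(1/(-7) - 3) = 1/(-⅐ - 3) = 1/(-22/7) = -7/22 ≈ -0.31818)
-109 - 60*Y = -109 - 60*(-7/22) = -109 + 210/11 = -989/11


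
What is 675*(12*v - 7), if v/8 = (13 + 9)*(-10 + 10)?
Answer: -4725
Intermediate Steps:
v = 0 (v = 8*((13 + 9)*(-10 + 10)) = 8*(22*0) = 8*0 = 0)
675*(12*v - 7) = 675*(12*0 - 7) = 675*(0 - 7) = 675*(-7) = -4725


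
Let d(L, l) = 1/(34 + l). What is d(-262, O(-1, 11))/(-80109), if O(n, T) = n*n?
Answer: -1/2803815 ≈ -3.5666e-7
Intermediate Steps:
O(n, T) = n²
d(-262, O(-1, 11))/(-80109) = 1/((34 + (-1)²)*(-80109)) = -1/80109/(34 + 1) = -1/80109/35 = (1/35)*(-1/80109) = -1/2803815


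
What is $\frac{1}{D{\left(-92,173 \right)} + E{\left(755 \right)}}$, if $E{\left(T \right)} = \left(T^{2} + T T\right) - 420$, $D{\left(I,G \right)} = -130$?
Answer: $\frac{1}{1139500} \approx 8.7758 \cdot 10^{-7}$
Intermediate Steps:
$E{\left(T \right)} = -420 + 2 T^{2}$ ($E{\left(T \right)} = \left(T^{2} + T^{2}\right) - 420 = 2 T^{2} - 420 = -420 + 2 T^{2}$)
$\frac{1}{D{\left(-92,173 \right)} + E{\left(755 \right)}} = \frac{1}{-130 - \left(420 - 2 \cdot 755^{2}\right)} = \frac{1}{-130 + \left(-420 + 2 \cdot 570025\right)} = \frac{1}{-130 + \left(-420 + 1140050\right)} = \frac{1}{-130 + 1139630} = \frac{1}{1139500}$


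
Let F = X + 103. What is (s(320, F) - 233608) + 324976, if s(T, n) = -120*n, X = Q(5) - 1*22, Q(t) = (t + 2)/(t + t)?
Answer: 81564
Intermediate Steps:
Q(t) = (2 + t)/(2*t) (Q(t) = (2 + t)/((2*t)) = (2 + t)*(1/(2*t)) = (2 + t)/(2*t))
X = -213/10 (X = (1/2)*(2 + 5)/5 - 1*22 = (1/2)*(1/5)*7 - 22 = 7/10 - 22 = -213/10 ≈ -21.300)
F = 817/10 (F = -213/10 + 103 = 817/10 ≈ 81.700)
(s(320, F) - 233608) + 324976 = (-120*817/10 - 233608) + 324976 = (-9804 - 233608) + 324976 = -243412 + 324976 = 81564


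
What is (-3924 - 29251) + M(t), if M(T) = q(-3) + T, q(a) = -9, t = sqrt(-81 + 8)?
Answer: -33184 + I*sqrt(73) ≈ -33184.0 + 8.544*I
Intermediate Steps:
t = I*sqrt(73) (t = sqrt(-73) = I*sqrt(73) ≈ 8.544*I)
M(T) = -9 + T
(-3924 - 29251) + M(t) = (-3924 - 29251) + (-9 + I*sqrt(73)) = -33175 + (-9 + I*sqrt(73)) = -33184 + I*sqrt(73)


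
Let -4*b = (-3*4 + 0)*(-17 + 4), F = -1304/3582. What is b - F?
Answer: -69197/1791 ≈ -38.636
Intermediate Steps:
F = -652/1791 (F = -1304*1/3582 = -652/1791 ≈ -0.36404)
b = -39 (b = -(-3*4 + 0)*(-17 + 4)/4 = -(-12 + 0)*(-13)/4 = -(-3)*(-13) = -¼*156 = -39)
b - F = -39 - 1*(-652/1791) = -39 + 652/1791 = -69197/1791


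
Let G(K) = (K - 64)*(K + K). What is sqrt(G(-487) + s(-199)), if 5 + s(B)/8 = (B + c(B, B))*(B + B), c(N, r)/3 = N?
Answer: sqrt(3071098) ≈ 1752.5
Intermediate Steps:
c(N, r) = 3*N
s(B) = -40 + 64*B**2 (s(B) = -40 + 8*((B + 3*B)*(B + B)) = -40 + 8*((4*B)*(2*B)) = -40 + 8*(8*B**2) = -40 + 64*B**2)
G(K) = 2*K*(-64 + K) (G(K) = (-64 + K)*(2*K) = 2*K*(-64 + K))
sqrt(G(-487) + s(-199)) = sqrt(2*(-487)*(-64 - 487) + (-40 + 64*(-199)**2)) = sqrt(2*(-487)*(-551) + (-40 + 64*39601)) = sqrt(536674 + (-40 + 2534464)) = sqrt(536674 + 2534424) = sqrt(3071098)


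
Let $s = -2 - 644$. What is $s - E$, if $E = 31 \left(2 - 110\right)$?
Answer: $2702$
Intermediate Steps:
$E = -3348$ ($E = 31 \left(-108\right) = -3348$)
$s = -646$ ($s = -2 - 644 = -646$)
$s - E = -646 - -3348 = -646 + 3348 = 2702$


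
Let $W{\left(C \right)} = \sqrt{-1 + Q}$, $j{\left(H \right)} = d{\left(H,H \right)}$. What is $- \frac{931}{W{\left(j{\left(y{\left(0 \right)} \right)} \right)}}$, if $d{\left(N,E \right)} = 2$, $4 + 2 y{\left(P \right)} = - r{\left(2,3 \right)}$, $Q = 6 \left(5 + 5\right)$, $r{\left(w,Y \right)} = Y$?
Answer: $- \frac{931 \sqrt{59}}{59} \approx -121.21$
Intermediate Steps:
$Q = 60$ ($Q = 6 \cdot 10 = 60$)
$y{\left(P \right)} = - \frac{7}{2}$ ($y{\left(P \right)} = -2 + \frac{\left(-1\right) 3}{2} = -2 + \frac{1}{2} \left(-3\right) = -2 - \frac{3}{2} = - \frac{7}{2}$)
$j{\left(H \right)} = 2$
$W{\left(C \right)} = \sqrt{59}$ ($W{\left(C \right)} = \sqrt{-1 + 60} = \sqrt{59}$)
$- \frac{931}{W{\left(j{\left(y{\left(0 \right)} \right)} \right)}} = - \frac{931}{\sqrt{59}} = - 931 \frac{\sqrt{59}}{59} = - \frac{931 \sqrt{59}}{59}$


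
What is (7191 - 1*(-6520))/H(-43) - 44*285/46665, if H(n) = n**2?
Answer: 41109157/5752239 ≈ 7.1466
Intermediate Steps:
(7191 - 1*(-6520))/H(-43) - 44*285/46665 = (7191 - 1*(-6520))/((-43)**2) - 44*285/46665 = (7191 + 6520)/1849 - 12540*1/46665 = 13711*(1/1849) - 836/3111 = 13711/1849 - 836/3111 = 41109157/5752239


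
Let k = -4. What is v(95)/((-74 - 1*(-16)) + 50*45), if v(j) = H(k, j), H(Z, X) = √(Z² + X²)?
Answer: √9041/2192 ≈ 0.043378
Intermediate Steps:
H(Z, X) = √(X² + Z²)
v(j) = √(16 + j²) (v(j) = √(j² + (-4)²) = √(j² + 16) = √(16 + j²))
v(95)/((-74 - 1*(-16)) + 50*45) = √(16 + 95²)/((-74 - 1*(-16)) + 50*45) = √(16 + 9025)/((-74 + 16) + 2250) = √9041/(-58 + 2250) = √9041/2192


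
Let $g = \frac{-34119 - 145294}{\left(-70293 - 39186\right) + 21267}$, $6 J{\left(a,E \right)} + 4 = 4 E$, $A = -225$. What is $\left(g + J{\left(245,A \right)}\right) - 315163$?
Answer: $- \frac{27814269751}{88212} \approx -3.1531 \cdot 10^{5}$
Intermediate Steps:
$J{\left(a,E \right)} = - \frac{2}{3} + \frac{2 E}{3}$ ($J{\left(a,E \right)} = - \frac{2}{3} + \frac{4 E}{6} = - \frac{2}{3} + \frac{2 E}{3}$)
$g = \frac{179413}{88212}$ ($g = - \frac{179413}{-109479 + 21267} = - \frac{179413}{-88212} = \left(-179413\right) \left(- \frac{1}{88212}\right) = \frac{179413}{88212} \approx 2.0339$)
$\left(g + J{\left(245,A \right)}\right) - 315163 = \left(\frac{179413}{88212} + \left(- \frac{2}{3} + \frac{2}{3} \left(-225\right)\right)\right) - 315163 = \left(\frac{179413}{88212} - \frac{452}{3}\right) - 315163 = - \frac{13111195}{88212} - 315163 = - \frac{27814269751}{88212}$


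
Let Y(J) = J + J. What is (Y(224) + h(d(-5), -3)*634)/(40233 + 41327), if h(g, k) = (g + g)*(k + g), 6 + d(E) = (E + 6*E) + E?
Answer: 71463/2039 ≈ 35.048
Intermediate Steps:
d(E) = -6 + 8*E (d(E) = -6 + ((E + 6*E) + E) = -6 + (7*E + E) = -6 + 8*E)
h(g, k) = 2*g*(g + k) (h(g, k) = (2*g)*(g + k) = 2*g*(g + k))
Y(J) = 2*J
(Y(224) + h(d(-5), -3)*634)/(40233 + 41327) = (2*224 + (2*(-6 + 8*(-5))*((-6 + 8*(-5)) - 3))*634)/(40233 + 41327) = (448 + (2*(-6 - 40)*((-6 - 40) - 3))*634)/81560 = (448 + (2*(-46)*(-46 - 3))*634)*(1/81560) = (448 + (2*(-46)*(-49))*634)*(1/81560) = (448 + 4508*634)*(1/81560) = (448 + 2858072)*(1/81560) = 2858520*(1/81560) = 71463/2039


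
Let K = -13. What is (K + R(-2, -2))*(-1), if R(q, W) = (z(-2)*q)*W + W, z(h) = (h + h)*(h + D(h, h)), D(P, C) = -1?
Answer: -33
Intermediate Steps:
z(h) = 2*h*(-1 + h) (z(h) = (h + h)*(h - 1) = (2*h)*(-1 + h) = 2*h*(-1 + h))
R(q, W) = W + 12*W*q (R(q, W) = ((2*(-2)*(-1 - 2))*q)*W + W = ((2*(-2)*(-3))*q)*W + W = (12*q)*W + W = 12*W*q + W = W + 12*W*q)
(K + R(-2, -2))*(-1) = (-13 - 2*(1 + 12*(-2)))*(-1) = (-13 - 2*(1 - 24))*(-1) = (-13 - 2*(-23))*(-1) = (-13 + 46)*(-1) = 33*(-1) = -33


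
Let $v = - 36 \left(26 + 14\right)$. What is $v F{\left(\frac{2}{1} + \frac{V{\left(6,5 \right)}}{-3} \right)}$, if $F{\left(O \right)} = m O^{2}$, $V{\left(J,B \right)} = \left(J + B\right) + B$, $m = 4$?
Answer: $-64000$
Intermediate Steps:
$V{\left(J,B \right)} = J + 2 B$ ($V{\left(J,B \right)} = \left(B + J\right) + B = J + 2 B$)
$F{\left(O \right)} = 4 O^{2}$
$v = -1440$ ($v = \left(-36\right) 40 = -1440$)
$v F{\left(\frac{2}{1} + \frac{V{\left(6,5 \right)}}{-3} \right)} = - 1440 \cdot 4 \left(\frac{2}{1} + \frac{6 + 2 \cdot 5}{-3}\right)^{2} = - 1440 \cdot 4 \left(2 \cdot 1 + \left(6 + 10\right) \left(- \frac{1}{3}\right)\right)^{2} = - 1440 \cdot 4 \left(2 + 16 \left(- \frac{1}{3}\right)\right)^{2} = - 1440 \cdot 4 \left(2 - \frac{16}{3}\right)^{2} = - 1440 \cdot 4 \left(- \frac{10}{3}\right)^{2} = - 1440 \cdot 4 \cdot \frac{100}{9} = \left(-1440\right) \frac{400}{9} = -64000$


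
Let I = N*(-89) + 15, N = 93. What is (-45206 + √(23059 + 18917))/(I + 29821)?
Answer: -45206/21559 + 6*√1166/21559 ≈ -2.0873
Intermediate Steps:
I = -8262 (I = 93*(-89) + 15 = -8277 + 15 = -8262)
(-45206 + √(23059 + 18917))/(I + 29821) = (-45206 + √(23059 + 18917))/(-8262 + 29821) = (-45206 + √41976)/21559 = (-45206 + 6*√1166)*(1/21559) = -45206/21559 + 6*√1166/21559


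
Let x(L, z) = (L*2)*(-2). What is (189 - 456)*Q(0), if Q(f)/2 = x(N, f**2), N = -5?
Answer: -10680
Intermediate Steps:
x(L, z) = -4*L (x(L, z) = (2*L)*(-2) = -4*L)
Q(f) = 40 (Q(f) = 2*(-4*(-5)) = 2*20 = 40)
(189 - 456)*Q(0) = (189 - 456)*40 = -267*40 = -10680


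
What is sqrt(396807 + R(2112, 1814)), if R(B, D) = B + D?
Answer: sqrt(400733) ≈ 633.04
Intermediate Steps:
sqrt(396807 + R(2112, 1814)) = sqrt(396807 + (2112 + 1814)) = sqrt(396807 + 3926) = sqrt(400733)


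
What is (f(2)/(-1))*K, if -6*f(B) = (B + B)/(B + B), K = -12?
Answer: -2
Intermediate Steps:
f(B) = -1/6 (f(B) = -(B + B)/(6*(B + B)) = -2*B/(6*(2*B)) = -2*B*1/(2*B)/6 = -1/6*1 = -1/6)
(f(2)/(-1))*K = (-1/6/(-1))*(-12) = -1*(-1/6)*(-12) = (1/6)*(-12) = -2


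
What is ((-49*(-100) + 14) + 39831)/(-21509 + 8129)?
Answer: -2983/892 ≈ -3.3442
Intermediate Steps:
((-49*(-100) + 14) + 39831)/(-21509 + 8129) = ((4900 + 14) + 39831)/(-13380) = (4914 + 39831)*(-1/13380) = 44745*(-1/13380) = -2983/892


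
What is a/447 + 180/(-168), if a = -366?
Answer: -3943/2086 ≈ -1.8902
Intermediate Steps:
a/447 + 180/(-168) = -366/447 + 180/(-168) = -366*1/447 + 180*(-1/168) = -122/149 - 15/14 = -3943/2086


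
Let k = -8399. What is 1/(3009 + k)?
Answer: -1/5390 ≈ -0.00018553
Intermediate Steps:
1/(3009 + k) = 1/(3009 - 8399) = 1/(-5390) = -1/5390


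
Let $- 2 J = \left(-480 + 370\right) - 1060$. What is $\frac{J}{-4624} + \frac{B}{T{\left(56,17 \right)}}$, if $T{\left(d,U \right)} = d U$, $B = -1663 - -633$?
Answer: $- \frac{39115}{32368} \approx -1.2084$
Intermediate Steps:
$B = -1030$ ($B = -1663 + 633 = -1030$)
$J = 585$ ($J = - \frac{\left(-480 + 370\right) - 1060}{2} = - \frac{-110 - 1060}{2} = \left(- \frac{1}{2}\right) \left(-1170\right) = 585$)
$T{\left(d,U \right)} = U d$
$\frac{J}{-4624} + \frac{B}{T{\left(56,17 \right)}} = \frac{585}{-4624} - \frac{1030}{17 \cdot 56} = 585 \left(- \frac{1}{4624}\right) - \frac{1030}{952} = - \frac{585}{4624} - \frac{515}{476} = - \frac{39115}{32368}$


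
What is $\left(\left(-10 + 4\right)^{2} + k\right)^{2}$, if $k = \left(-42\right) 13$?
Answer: $260100$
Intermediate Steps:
$k = -546$
$\left(\left(-10 + 4\right)^{2} + k\right)^{2} = \left(\left(-10 + 4\right)^{2} - 546\right)^{2} = \left(\left(-6\right)^{2} - 546\right)^{2} = \left(36 - 546\right)^{2} = \left(-510\right)^{2} = 260100$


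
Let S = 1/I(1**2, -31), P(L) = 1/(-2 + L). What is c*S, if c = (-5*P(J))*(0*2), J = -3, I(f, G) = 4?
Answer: 0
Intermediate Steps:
c = 0 (c = (-5/(-2 - 3))*(0*2) = -5/(-5)*0 = -5*(-1/5)*0 = 1*0 = 0)
S = 1/4 ≈ 0.25000
c*S = 0*(1/4) = 0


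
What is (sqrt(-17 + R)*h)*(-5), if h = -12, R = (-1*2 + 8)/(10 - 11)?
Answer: 60*I*sqrt(23) ≈ 287.75*I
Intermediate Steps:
R = -6 (R = (-2 + 8)/(-1) = 6*(-1) = -6)
(sqrt(-17 + R)*h)*(-5) = (sqrt(-17 - 6)*(-12))*(-5) = (sqrt(-23)*(-12))*(-5) = ((I*sqrt(23))*(-12))*(-5) = -12*I*sqrt(23)*(-5) = 60*I*sqrt(23)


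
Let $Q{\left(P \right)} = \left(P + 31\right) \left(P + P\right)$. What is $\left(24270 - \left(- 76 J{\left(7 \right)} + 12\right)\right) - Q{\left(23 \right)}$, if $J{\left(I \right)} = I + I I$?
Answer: $26030$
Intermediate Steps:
$J{\left(I \right)} = I + I^{2}$
$Q{\left(P \right)} = 2 P \left(31 + P\right)$ ($Q{\left(P \right)} = \left(31 + P\right) 2 P = 2 P \left(31 + P\right)$)
$\left(24270 - \left(- 76 J{\left(7 \right)} + 12\right)\right) - Q{\left(23 \right)} = \left(24270 - \left(- 76 \cdot 7 \left(1 + 7\right) + 12\right)\right) - 2 \cdot 23 \left(31 + 23\right) = \left(24270 - \left(- 76 \cdot 7 \cdot 8 + 12\right)\right) - 2 \cdot 23 \cdot 54 = \left(24270 - \left(\left(-76\right) 56 + 12\right)\right) - 2484 = \left(24270 - \left(-4256 + 12\right)\right) - 2484 = \left(24270 - -4244\right) - 2484 = \left(24270 + 4244\right) - 2484 = 28514 - 2484 = 26030$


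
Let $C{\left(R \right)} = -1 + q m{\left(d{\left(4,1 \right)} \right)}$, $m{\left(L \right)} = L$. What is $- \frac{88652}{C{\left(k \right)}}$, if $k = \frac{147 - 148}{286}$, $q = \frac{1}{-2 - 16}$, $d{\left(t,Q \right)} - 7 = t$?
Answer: $\frac{1595736}{29} \approx 55025.0$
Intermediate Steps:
$d{\left(t,Q \right)} = 7 + t$
$q = - \frac{1}{18}$ ($q = \frac{1}{-2 - 16} = \frac{1}{-18} = - \frac{1}{18} \approx -0.055556$)
$k = - \frac{1}{286}$ ($k = \left(147 - 148\right) \frac{1}{286} = \left(-1\right) \frac{1}{286} = - \frac{1}{286} \approx -0.0034965$)
$C{\left(R \right)} = - \frac{29}{18}$ ($C{\left(R \right)} = -1 - \frac{7 + 4}{18} = -1 - \frac{11}{18} = - \frac{29}{18}$)
$- \frac{88652}{C{\left(k \right)}} = - \frac{88652}{- \frac{29}{18}} = \left(-88652\right) \left(- \frac{18}{29}\right) = \frac{1595736}{29}$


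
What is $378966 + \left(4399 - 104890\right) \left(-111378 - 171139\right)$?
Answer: $28390794813$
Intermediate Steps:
$378966 + \left(4399 - 104890\right) \left(-111378 - 171139\right) = 378966 - -28390415847 = 378966 + 28390415847 = 28390794813$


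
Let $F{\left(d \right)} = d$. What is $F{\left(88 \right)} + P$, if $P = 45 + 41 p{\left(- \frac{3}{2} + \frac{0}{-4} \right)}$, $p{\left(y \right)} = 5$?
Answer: $338$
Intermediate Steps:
$P = 250$ ($P = 45 + 41 \cdot 5 = 45 + 205 = 250$)
$F{\left(88 \right)} + P = 88 + 250 = 338$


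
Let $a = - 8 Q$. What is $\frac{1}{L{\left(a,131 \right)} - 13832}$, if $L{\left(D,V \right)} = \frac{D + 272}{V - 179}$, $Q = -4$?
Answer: $- \frac{3}{41515} \approx -7.2263 \cdot 10^{-5}$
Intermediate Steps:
$a = 32$ ($a = \left(-8\right) \left(-4\right) = 32$)
$L{\left(D,V \right)} = \frac{272 + D}{-179 + V}$
$\frac{1}{L{\left(a,131 \right)} - 13832} = \frac{1}{\frac{272 + 32}{-179 + 131} - 13832} = \frac{1}{\frac{1}{-48} \cdot 304 - 13832} = \frac{1}{\left(- \frac{1}{48}\right) 304 - 13832} = \frac{1}{- \frac{19}{3} - 13832} = \frac{1}{- \frac{41515}{3}} = - \frac{3}{41515}$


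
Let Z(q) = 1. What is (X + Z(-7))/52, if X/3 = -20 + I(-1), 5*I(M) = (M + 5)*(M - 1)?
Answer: -319/260 ≈ -1.2269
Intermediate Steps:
I(M) = (-1 + M)*(5 + M)/5 (I(M) = ((M + 5)*(M - 1))/5 = ((5 + M)*(-1 + M))/5 = ((-1 + M)*(5 + M))/5 = (-1 + M)*(5 + M)/5)
X = -324/5 (X = 3*(-20 + (-1 + (⅕)*(-1)² + (⅘)*(-1))) = 3*(-20 + (-1 + (⅕)*1 - ⅘)) = 3*(-20 + (-1 + ⅕ - ⅘)) = 3*(-20 - 8/5) = 3*(-108/5) = -324/5 ≈ -64.800)
(X + Z(-7))/52 = (-324/5 + 1)/52 = -319/5*1/52 = -319/260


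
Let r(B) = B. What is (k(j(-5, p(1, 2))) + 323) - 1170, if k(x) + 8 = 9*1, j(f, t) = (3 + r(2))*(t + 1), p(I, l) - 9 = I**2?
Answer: -846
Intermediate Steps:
p(I, l) = 9 + I**2
j(f, t) = 5 + 5*t (j(f, t) = (3 + 2)*(t + 1) = 5*(1 + t) = 5 + 5*t)
k(x) = 1 (k(x) = -8 + 9*1 = -8 + 9 = 1)
(k(j(-5, p(1, 2))) + 323) - 1170 = (1 + 323) - 1170 = 324 - 1170 = -846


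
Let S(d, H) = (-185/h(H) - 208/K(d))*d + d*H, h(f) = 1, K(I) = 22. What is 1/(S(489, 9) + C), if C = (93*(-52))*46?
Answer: -11/3444576 ≈ -3.1934e-6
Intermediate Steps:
S(d, H) = -2139*d/11 + H*d (S(d, H) = (-185/1 - 208/22)*d + d*H = (-185*1 - 208*1/22)*d + H*d = (-185 - 104/11)*d + H*d = -2139*d/11 + H*d)
C = -222456 (C = -4836*46 = -222456)
1/(S(489, 9) + C) = 1/((1/11)*489*(-2139 + 11*9) - 222456) = 1/((1/11)*489*(-2139 + 99) - 222456) = 1/((1/11)*489*(-2040) - 222456) = 1/(-997560/11 - 222456) = 1/(-3444576/11) = -11/3444576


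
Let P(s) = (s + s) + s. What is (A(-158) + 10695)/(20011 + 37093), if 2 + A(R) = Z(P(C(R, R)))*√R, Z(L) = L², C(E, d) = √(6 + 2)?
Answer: 10693/57104 + 9*I*√158/7138 ≈ 0.18725 + 0.015849*I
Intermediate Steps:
C(E, d) = 2*√2 (C(E, d) = √8 = 2*√2)
P(s) = 3*s (P(s) = 2*s + s = 3*s)
A(R) = -2 + 72*√R (A(R) = -2 + (3*(2*√2))²*√R = -2 + (6*√2)²*√R = -2 + 72*√R)
(A(-158) + 10695)/(20011 + 37093) = ((-2 + 72*√(-158)) + 10695)/(20011 + 37093) = ((-2 + 72*(I*√158)) + 10695)/57104 = ((-2 + 72*I*√158) + 10695)*(1/57104) = (10693 + 72*I*√158)*(1/57104) = 10693/57104 + 9*I*√158/7138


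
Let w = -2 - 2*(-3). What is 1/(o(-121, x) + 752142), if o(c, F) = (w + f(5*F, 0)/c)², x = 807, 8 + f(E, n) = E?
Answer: 14641/11024663871 ≈ 1.3280e-6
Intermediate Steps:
f(E, n) = -8 + E
w = 4 (w = -2 + 6 = 4)
o(c, F) = (4 + (-8 + 5*F)/c)²
1/(o(-121, x) + 752142) = 1/((-8 + 4*(-121) + 5*807)²/(-121)² + 752142) = 1/((-8 - 484 + 4035)²/14641 + 752142) = 1/((1/14641)*3543² + 752142) = 1/((1/14641)*12552849 + 752142) = 1/(12552849/14641 + 752142) = 1/(11024663871/14641) = 14641/11024663871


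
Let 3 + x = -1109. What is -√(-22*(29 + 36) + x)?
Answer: -I*√2542 ≈ -50.418*I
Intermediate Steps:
x = -1112 (x = -3 - 1109 = -1112)
-√(-22*(29 + 36) + x) = -√(-22*(29 + 36) - 1112) = -√(-22*65 - 1112) = -√(-1430 - 1112) = -√(-2542) = -I*√2542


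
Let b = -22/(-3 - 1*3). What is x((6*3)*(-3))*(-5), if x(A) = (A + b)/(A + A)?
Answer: -755/324 ≈ -2.3302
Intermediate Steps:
b = 11/3 (b = -22/(-3 - 3) = -22/(-6) = -22*(-1/6) = 11/3 ≈ 3.6667)
x(A) = (11/3 + A)/(2*A) (x(A) = (A + 11/3)/(A + A) = (11/3 + A)/((2*A)) = (11/3 + A)*(1/(2*A)) = (11/3 + A)/(2*A))
x((6*3)*(-3))*(-5) = ((11 + 3*((6*3)*(-3)))/(6*(((6*3)*(-3)))))*(-5) = ((11 + 3*(18*(-3)))/(6*((18*(-3)))))*(-5) = ((1/6)*(11 + 3*(-54))/(-54))*(-5) = ((1/6)*(-1/54)*(11 - 162))*(-5) = ((1/6)*(-1/54)*(-151))*(-5) = (151/324)*(-5) = -755/324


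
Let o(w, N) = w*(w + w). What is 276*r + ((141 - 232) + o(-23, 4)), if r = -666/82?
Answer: -52261/41 ≈ -1274.7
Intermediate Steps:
r = -333/41 (r = -666*1/82 = -333/41 ≈ -8.1219)
o(w, N) = 2*w² (o(w, N) = w*(2*w) = 2*w²)
276*r + ((141 - 232) + o(-23, 4)) = 276*(-333/41) + ((141 - 232) + 2*(-23)²) = -91908/41 + (-91 + 2*529) = -91908/41 + (-91 + 1058) = -91908/41 + 967 = -52261/41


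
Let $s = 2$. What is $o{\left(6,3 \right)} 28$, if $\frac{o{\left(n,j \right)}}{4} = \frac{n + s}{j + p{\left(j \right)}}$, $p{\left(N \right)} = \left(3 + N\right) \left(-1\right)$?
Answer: $- \frac{896}{3} \approx -298.67$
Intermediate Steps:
$p{\left(N \right)} = -3 - N$
$o{\left(n,j \right)} = - \frac{8}{3} - \frac{4 n}{3}$ ($o{\left(n,j \right)} = 4 \frac{n + 2}{j - \left(3 + j\right)} = 4 \frac{2 + n}{-3} = 4 \left(2 + n\right) \left(- \frac{1}{3}\right) = 4 \left(- \frac{2}{3} - \frac{n}{3}\right) = - \frac{8}{3} - \frac{4 n}{3}$)
$o{\left(6,3 \right)} 28 = \left(- \frac{8}{3} - 8\right) 28 = \left(- \frac{32}{3}\right) 28 = - \frac{896}{3}$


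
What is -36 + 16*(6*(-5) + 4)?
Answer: -452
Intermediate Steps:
-36 + 16*(6*(-5) + 4) = -36 + 16*(-30 + 4) = -36 + 16*(-26) = -36 - 416 = -452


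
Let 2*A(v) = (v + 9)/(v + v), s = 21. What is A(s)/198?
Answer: 5/2772 ≈ 0.0018038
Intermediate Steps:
A(v) = (9 + v)/(4*v) (A(v) = ((v + 9)/(v + v))/2 = ((9 + v)/((2*v)))/2 = ((9 + v)*(1/(2*v)))/2 = ((9 + v)/(2*v))/2 = (9 + v)/(4*v))
A(s)/198 = ((1/4)*(9 + 21)/21)/198 = ((1/4)*(1/21)*30)*(1/198) = (5/14)*(1/198) = 5/2772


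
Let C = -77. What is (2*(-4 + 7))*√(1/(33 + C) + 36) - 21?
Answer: -21 + 3*√17413/11 ≈ 14.989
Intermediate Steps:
(2*(-4 + 7))*√(1/(33 + C) + 36) - 21 = (2*(-4 + 7))*√(1/(33 - 77) + 36) - 21 = (2*3)*√(1/(-44) + 36) - 21 = 6*√(-1/44 + 36) - 21 = 6*√(1583/44) - 21 = 6*(√17413/22) - 21 = 3*√17413/11 - 21 = -21 + 3*√17413/11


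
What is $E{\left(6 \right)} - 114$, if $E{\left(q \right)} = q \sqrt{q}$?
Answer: $-114 + 6 \sqrt{6} \approx -99.303$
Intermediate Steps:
$E{\left(q \right)} = q^{\frac{3}{2}}$
$E{\left(6 \right)} - 114 = 6^{\frac{3}{2}} - 114 = 6 \sqrt{6} - 114 = -114 + 6 \sqrt{6}$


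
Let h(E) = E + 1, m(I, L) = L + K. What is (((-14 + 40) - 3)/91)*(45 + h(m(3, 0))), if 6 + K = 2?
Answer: 138/13 ≈ 10.615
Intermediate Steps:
K = -4 (K = -6 + 2 = -4)
m(I, L) = -4 + L (m(I, L) = L - 4 = -4 + L)
h(E) = 1 + E
(((-14 + 40) - 3)/91)*(45 + h(m(3, 0))) = (((-14 + 40) - 3)/91)*(45 + (1 + (-4 + 0))) = ((26 - 3)*(1/91))*(45 + (1 - 4)) = (23*(1/91))*(45 - 3) = (23/91)*42 = 138/13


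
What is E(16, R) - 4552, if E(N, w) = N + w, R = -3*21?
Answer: -4599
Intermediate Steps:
R = -63
E(16, R) - 4552 = (16 - 63) - 4552 = -47 - 4552 = -4599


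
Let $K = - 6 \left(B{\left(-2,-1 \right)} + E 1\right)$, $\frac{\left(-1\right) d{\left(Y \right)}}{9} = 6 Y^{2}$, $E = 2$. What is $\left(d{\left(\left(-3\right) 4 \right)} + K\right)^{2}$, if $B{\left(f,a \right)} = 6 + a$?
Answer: $61121124$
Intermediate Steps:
$d{\left(Y \right)} = - 54 Y^{2}$ ($d{\left(Y \right)} = - 9 \cdot 6 Y^{2} = - 54 Y^{2}$)
$K = -42$ ($K = - 6 \left(\left(6 - 1\right) + 2 \cdot 1\right) = - 6 \left(5 + 2\right) = \left(-6\right) 7 = -42$)
$\left(d{\left(\left(-3\right) 4 \right)} + K\right)^{2} = \left(- 54 \left(\left(-3\right) 4\right)^{2} - 42\right)^{2} = \left(- 54 \left(-12\right)^{2} - 42\right)^{2} = \left(\left(-54\right) 144 - 42\right)^{2} = \left(-7776 - 42\right)^{2} = \left(-7818\right)^{2} = 61121124$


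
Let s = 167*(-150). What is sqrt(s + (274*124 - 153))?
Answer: sqrt(8773) ≈ 93.664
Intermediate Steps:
s = -25050
sqrt(s + (274*124 - 153)) = sqrt(-25050 + (274*124 - 153)) = sqrt(-25050 + (33976 - 153)) = sqrt(-25050 + 33823) = sqrt(8773)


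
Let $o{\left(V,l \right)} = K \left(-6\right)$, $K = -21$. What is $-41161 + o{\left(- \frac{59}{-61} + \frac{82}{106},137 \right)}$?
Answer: $-41035$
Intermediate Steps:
$o{\left(V,l \right)} = 126$ ($o{\left(V,l \right)} = \left(-21\right) \left(-6\right) = 126$)
$-41161 + o{\left(- \frac{59}{-61} + \frac{82}{106},137 \right)} = -41161 + 126 = -41035$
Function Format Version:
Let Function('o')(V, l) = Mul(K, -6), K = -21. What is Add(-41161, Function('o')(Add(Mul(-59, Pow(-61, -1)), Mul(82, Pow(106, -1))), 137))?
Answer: -41035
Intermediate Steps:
Function('o')(V, l) = 126 (Function('o')(V, l) = Mul(-21, -6) = 126)
Add(-41161, Function('o')(Add(Mul(-59, Pow(-61, -1)), Mul(82, Pow(106, -1))), 137)) = Add(-41161, 126) = -41035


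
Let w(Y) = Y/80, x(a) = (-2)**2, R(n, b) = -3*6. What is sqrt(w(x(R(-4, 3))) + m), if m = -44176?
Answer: 7*I*sqrt(90155)/10 ≈ 210.18*I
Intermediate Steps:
R(n, b) = -18
x(a) = 4
w(Y) = Y/80 (w(Y) = Y*(1/80) = Y/80)
sqrt(w(x(R(-4, 3))) + m) = sqrt((1/80)*4 - 44176) = sqrt(1/20 - 44176) = sqrt(-883519/20) = 7*I*sqrt(90155)/10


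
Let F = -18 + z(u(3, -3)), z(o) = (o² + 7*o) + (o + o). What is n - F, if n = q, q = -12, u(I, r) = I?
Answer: -30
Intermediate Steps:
z(o) = o² + 9*o (z(o) = (o² + 7*o) + 2*o = o² + 9*o)
F = 18 (F = -18 + 3*(9 + 3) = -18 + 3*12 = -18 + 36 = 18)
n = -12
n - F = -12 - 1*18 = -12 - 18 = -30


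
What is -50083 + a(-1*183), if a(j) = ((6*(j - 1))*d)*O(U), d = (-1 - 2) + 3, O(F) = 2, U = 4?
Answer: -50083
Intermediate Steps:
d = 0 (d = -3 + 3 = 0)
a(j) = 0 (a(j) = ((6*(j - 1))*0)*2 = ((6*(-1 + j))*0)*2 = ((-6 + 6*j)*0)*2 = 0*2 = 0)
-50083 + a(-1*183) = -50083 + 0 = -50083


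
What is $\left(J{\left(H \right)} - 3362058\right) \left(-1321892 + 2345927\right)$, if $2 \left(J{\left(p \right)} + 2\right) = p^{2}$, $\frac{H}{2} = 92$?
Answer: $-3425532247620$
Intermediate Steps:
$H = 184$ ($H = 2 \cdot 92 = 184$)
$J{\left(p \right)} = -2 + \frac{p^{2}}{2}$
$\left(J{\left(H \right)} - 3362058\right) \left(-1321892 + 2345927\right) = \left(\left(-2 + \frac{184^{2}}{2}\right) - 3362058\right) \left(-1321892 + 2345927\right) = \left(\left(-2 + \frac{1}{2} \cdot 33856\right) - 3362058\right) 1024035 = \left(\left(-2 + 16928\right) - 3362058\right) 1024035 = \left(16926 - 3362058\right) 1024035 = \left(-3345132\right) 1024035 = -3425532247620$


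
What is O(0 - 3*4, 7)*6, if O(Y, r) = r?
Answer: 42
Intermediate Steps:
O(0 - 3*4, 7)*6 = 7*6 = 42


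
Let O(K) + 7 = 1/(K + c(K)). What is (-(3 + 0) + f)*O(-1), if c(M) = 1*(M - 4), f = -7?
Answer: 215/3 ≈ 71.667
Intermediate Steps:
c(M) = -4 + M (c(M) = 1*(-4 + M) = -4 + M)
O(K) = -7 + 1/(-4 + 2*K) (O(K) = -7 + 1/(K + (-4 + K)) = -7 + 1/(-4 + 2*K))
(-(3 + 0) + f)*O(-1) = (-(3 + 0) - 7)*((29 - 14*(-1))/(2*(-2 - 1))) = (-1*3 - 7)*((1/2)*(29 + 14)/(-3)) = (-3 - 7)*((1/2)*(-1/3)*43) = -10*(-43/6) = 215/3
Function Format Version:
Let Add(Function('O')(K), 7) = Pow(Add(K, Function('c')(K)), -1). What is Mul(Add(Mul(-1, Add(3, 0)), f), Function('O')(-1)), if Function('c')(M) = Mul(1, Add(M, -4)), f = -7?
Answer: Rational(215, 3) ≈ 71.667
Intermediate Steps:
Function('c')(M) = Add(-4, M) (Function('c')(M) = Mul(1, Add(-4, M)) = Add(-4, M))
Function('O')(K) = Add(-7, Pow(Add(-4, Mul(2, K)), -1)) (Function('O')(K) = Add(-7, Pow(Add(K, Add(-4, K)), -1)) = Add(-7, Pow(Add(-4, Mul(2, K)), -1)))
Mul(Add(Mul(-1, Add(3, 0)), f), Function('O')(-1)) = Mul(Add(Mul(-1, Add(3, 0)), -7), Mul(Rational(1, 2), Pow(Add(-2, -1), -1), Add(29, Mul(-14, -1)))) = Mul(Add(Mul(-1, 3), -7), Mul(Rational(1, 2), Pow(-3, -1), Add(29, 14))) = Mul(Add(-3, -7), Mul(Rational(1, 2), Rational(-1, 3), 43)) = Mul(-10, Rational(-43, 6)) = Rational(215, 3)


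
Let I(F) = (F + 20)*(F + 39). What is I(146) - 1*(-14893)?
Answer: 45603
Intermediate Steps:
I(F) = (20 + F)*(39 + F)
I(146) - 1*(-14893) = (780 + 146² + 59*146) - 1*(-14893) = (780 + 21316 + 8614) + 14893 = 30710 + 14893 = 45603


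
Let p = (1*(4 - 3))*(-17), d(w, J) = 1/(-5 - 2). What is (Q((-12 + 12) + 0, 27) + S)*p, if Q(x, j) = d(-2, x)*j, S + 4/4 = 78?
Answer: -8704/7 ≈ -1243.4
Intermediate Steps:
S = 77 (S = -1 + 78 = 77)
d(w, J) = -⅐ (d(w, J) = 1/(-7) = -⅐)
Q(x, j) = -j/7
p = -17 (p = (1*1)*(-17) = 1*(-17) = -17)
(Q((-12 + 12) + 0, 27) + S)*p = (-⅐*27 + 77)*(-17) = (-27/7 + 77)*(-17) = (512/7)*(-17) = -8704/7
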